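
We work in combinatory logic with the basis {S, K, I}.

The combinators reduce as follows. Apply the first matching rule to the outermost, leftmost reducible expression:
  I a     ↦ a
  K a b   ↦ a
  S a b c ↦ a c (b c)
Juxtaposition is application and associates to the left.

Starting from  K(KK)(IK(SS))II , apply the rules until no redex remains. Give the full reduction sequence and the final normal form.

Answer: normal form = KI  (in 2 steps)

Derivation:
  start: K(KK)(IK(SS))II
  step 1: KKII
  step 2: KI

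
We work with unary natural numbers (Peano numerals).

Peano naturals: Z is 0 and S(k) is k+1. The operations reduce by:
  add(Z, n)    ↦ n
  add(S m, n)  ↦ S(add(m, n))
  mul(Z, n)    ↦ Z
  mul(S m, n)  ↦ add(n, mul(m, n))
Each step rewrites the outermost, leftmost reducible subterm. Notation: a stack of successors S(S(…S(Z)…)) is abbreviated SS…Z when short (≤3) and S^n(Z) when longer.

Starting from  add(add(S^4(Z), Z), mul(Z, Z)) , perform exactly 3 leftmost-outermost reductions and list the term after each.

  start: add(add(S^4(Z), Z), mul(Z, Z))
  step 1: add(S(add(SSSZ, Z)), mul(Z, Z))
  step 2: S(add(add(SSSZ, Z), mul(Z, Z)))
  step 3: S(add(S(add(SSZ, Z)), mul(Z, Z)))

Answer: after 3 steps: S(add(S(add(SSZ, Z)), mul(Z, Z)))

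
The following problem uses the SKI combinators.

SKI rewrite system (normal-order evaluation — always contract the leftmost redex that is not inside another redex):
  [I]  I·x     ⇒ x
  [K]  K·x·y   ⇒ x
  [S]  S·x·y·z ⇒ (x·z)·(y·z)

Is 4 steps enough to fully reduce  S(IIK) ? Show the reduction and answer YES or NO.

Answer: YES — reaches normal form SK in 2 ≤ 4 steps

Working:
  start: S(IIK)
  [1] S(IK)
  [2] SK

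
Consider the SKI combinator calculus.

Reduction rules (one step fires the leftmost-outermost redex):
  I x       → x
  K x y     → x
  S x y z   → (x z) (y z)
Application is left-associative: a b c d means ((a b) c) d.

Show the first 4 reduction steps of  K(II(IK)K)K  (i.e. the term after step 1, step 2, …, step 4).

  start: K(II(IK)K)K
  step 1: II(IK)K
  step 2: I(IK)K
  step 3: IKK
  step 4: KK

Answer: after 4 steps: KK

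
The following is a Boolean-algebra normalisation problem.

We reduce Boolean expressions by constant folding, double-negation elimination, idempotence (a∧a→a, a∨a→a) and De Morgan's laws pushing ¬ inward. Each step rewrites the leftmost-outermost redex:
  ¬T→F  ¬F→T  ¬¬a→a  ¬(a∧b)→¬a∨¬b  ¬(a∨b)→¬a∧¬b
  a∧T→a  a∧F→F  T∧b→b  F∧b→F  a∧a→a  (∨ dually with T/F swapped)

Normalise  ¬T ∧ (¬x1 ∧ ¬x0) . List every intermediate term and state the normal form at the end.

  start: ¬T ∧ (¬x1 ∧ ¬x0)
  [1] F ∧ (¬x1 ∧ ¬x0)
  [2] F

Answer: normal form = F  (in 2 steps)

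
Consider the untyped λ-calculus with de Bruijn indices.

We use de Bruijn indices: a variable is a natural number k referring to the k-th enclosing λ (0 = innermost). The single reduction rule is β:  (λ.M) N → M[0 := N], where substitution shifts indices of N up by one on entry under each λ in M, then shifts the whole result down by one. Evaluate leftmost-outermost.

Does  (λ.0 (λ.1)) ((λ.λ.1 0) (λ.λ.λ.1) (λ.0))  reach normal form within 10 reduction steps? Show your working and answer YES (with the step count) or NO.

  start: (λ.0 (λ.1)) ((λ.λ.1 0) (λ.λ.λ.1) (λ.0))
  →1  (λ.λ.1 0) (λ.λ.λ.1) (λ.0) (λ.(λ.λ.1 0) (λ.λ.λ.1) (λ.0))
  →2  (λ.(λ.λ.λ.1) 0) (λ.0) (λ.(λ.λ.1 0) (λ.λ.λ.1) (λ.0))
  →3  (λ.λ.λ.1) (λ.0) (λ.(λ.λ.1 0) (λ.λ.λ.1) (λ.0))
  →4  (λ.λ.1) (λ.(λ.λ.1 0) (λ.λ.λ.1) (λ.0))
  →5  λ.λ.(λ.λ.1 0) (λ.λ.λ.1) (λ.0)
  →6  λ.λ.(λ.(λ.λ.λ.1) 0) (λ.0)
  →7  λ.λ.(λ.λ.λ.1) (λ.0)
  →8  λ.λ.λ.λ.1

Answer: YES — reaches normal form λ.λ.λ.λ.1 in 8 ≤ 10 steps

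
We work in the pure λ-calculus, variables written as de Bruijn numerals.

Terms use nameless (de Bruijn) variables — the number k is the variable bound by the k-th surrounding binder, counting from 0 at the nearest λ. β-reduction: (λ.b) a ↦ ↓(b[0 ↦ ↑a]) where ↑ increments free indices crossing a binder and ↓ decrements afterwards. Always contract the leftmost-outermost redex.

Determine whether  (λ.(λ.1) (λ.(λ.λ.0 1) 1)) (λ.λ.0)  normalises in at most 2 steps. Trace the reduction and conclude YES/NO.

  start: (λ.(λ.1) (λ.(λ.λ.0 1) 1)) (λ.λ.0)
  [1] (λ.λ.λ.0) (λ.(λ.λ.0 1) (λ.λ.0))
  [2] λ.λ.0

Answer: YES — reaches normal form λ.λ.0 in 2 ≤ 2 steps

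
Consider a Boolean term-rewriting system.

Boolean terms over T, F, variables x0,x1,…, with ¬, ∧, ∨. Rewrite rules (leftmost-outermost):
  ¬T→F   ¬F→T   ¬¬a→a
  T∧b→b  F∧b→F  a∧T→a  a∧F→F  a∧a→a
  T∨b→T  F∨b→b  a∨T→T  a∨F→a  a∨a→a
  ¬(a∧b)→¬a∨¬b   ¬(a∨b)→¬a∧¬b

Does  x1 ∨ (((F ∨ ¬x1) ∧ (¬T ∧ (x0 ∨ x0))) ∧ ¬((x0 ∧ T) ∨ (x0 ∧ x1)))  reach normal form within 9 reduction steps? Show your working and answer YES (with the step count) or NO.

  start: x1 ∨ (((F ∨ ¬x1) ∧ (¬T ∧ (x0 ∨ x0))) ∧ ¬((x0 ∧ T) ∨ (x0 ∧ x1)))
  →1  x1 ∨ ((¬x1 ∧ (¬T ∧ (x0 ∨ x0))) ∧ ¬((x0 ∧ T) ∨ (x0 ∧ x1)))
  →2  x1 ∨ ((¬x1 ∧ (F ∧ (x0 ∨ x0))) ∧ ¬((x0 ∧ T) ∨ (x0 ∧ x1)))
  →3  x1 ∨ ((¬x1 ∧ F) ∧ ¬((x0 ∧ T) ∨ (x0 ∧ x1)))
  →4  x1 ∨ (F ∧ ¬((x0 ∧ T) ∨ (x0 ∧ x1)))
  →5  x1 ∨ F
  →6  x1

Answer: YES — reaches normal form x1 in 6 ≤ 9 steps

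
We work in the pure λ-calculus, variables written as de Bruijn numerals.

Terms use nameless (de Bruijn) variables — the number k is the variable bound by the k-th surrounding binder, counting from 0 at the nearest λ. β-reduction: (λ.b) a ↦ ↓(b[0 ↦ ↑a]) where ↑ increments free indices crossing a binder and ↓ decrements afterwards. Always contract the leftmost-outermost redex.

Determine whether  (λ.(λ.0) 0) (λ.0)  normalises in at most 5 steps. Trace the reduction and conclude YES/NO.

Answer: YES — reaches normal form λ.0 in 2 ≤ 5 steps

Working:
  start: (λ.(λ.0) 0) (λ.0)
  →1  (λ.0) (λ.0)
  →2  λ.0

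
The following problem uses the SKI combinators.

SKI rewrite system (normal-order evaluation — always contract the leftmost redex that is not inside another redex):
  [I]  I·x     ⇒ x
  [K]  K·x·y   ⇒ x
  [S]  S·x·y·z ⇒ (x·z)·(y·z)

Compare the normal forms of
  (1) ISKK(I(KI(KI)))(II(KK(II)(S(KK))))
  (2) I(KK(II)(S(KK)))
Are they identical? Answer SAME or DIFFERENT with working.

Answer: SAME — A ⇓ K(S(KK)), B ⇓ K(S(KK))

Reduction:
Term A:
  start: ISKK(I(KI(KI)))(II(KK(II)(S(KK))))
  →1  SKK(I(KI(KI)))(II(KK(II)(S(KK))))
  →2  K(I(KI(KI)))(K(I(KI(KI))))(II(KK(II)(S(KK))))
  →3  I(KI(KI))(II(KK(II)(S(KK))))
  →4  KI(KI)(II(KK(II)(S(KK))))
  →5  I(II(KK(II)(S(KK))))
  →6  II(KK(II)(S(KK)))
  →7  I(KK(II)(S(KK)))
  →8  KK(II)(S(KK))
  →9  K(S(KK))

Term B:
  start: I(KK(II)(S(KK)))
  →1  KK(II)(S(KK))
  →2  K(S(KK))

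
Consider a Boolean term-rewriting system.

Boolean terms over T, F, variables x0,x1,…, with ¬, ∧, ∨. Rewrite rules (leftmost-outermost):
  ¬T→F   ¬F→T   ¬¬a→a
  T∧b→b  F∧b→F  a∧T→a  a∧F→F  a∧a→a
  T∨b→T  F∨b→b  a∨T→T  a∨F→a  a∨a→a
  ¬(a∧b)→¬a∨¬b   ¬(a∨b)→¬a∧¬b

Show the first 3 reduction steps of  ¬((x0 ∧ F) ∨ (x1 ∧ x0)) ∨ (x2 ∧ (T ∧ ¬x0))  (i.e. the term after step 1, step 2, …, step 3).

  start: ¬((x0 ∧ F) ∨ (x1 ∧ x0)) ∨ (x2 ∧ (T ∧ ¬x0))
  [1] (¬(x0 ∧ F) ∧ ¬(x1 ∧ x0)) ∨ (x2 ∧ (T ∧ ¬x0))
  [2] ((¬x0 ∨ ¬F) ∧ ¬(x1 ∧ x0)) ∨ (x2 ∧ (T ∧ ¬x0))
  [3] ((¬x0 ∨ T) ∧ ¬(x1 ∧ x0)) ∨ (x2 ∧ (T ∧ ¬x0))

Answer: after 3 steps: ((¬x0 ∨ T) ∧ ¬(x1 ∧ x0)) ∨ (x2 ∧ (T ∧ ¬x0))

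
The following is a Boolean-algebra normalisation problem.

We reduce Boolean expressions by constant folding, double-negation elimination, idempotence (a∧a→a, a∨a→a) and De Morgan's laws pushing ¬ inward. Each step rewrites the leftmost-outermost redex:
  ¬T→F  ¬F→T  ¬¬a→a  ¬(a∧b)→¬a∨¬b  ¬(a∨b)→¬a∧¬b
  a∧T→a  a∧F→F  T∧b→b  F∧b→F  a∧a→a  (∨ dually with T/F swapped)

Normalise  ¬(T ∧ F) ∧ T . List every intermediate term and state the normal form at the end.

Answer: normal form = T  (in 5 steps)

Derivation:
  start: ¬(T ∧ F) ∧ T
  [1] ¬(T ∧ F)
  [2] ¬T ∨ ¬F
  [3] F ∨ ¬F
  [4] ¬F
  [5] T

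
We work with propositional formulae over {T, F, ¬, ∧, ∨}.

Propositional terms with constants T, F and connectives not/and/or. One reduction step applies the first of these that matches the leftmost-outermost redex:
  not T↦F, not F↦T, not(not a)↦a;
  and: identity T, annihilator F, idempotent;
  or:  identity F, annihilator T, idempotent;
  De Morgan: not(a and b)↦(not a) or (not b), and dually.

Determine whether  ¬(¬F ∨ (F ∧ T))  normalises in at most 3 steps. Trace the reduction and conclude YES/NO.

  start: ¬(¬F ∨ (F ∧ T))
  →1  ¬¬F ∧ ¬(F ∧ T)
  →2  F ∧ ¬(F ∧ T)
  →3  F

Answer: YES — reaches normal form F in 3 ≤ 3 steps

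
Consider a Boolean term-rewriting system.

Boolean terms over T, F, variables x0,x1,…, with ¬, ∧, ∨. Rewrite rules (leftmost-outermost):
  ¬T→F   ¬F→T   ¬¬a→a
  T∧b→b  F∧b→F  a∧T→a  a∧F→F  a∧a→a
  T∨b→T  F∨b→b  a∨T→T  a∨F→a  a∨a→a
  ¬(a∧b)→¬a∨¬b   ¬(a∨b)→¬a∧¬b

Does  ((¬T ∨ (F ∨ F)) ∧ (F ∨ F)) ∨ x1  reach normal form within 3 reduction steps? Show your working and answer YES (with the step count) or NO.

  start: ((¬T ∨ (F ∨ F)) ∧ (F ∨ F)) ∨ x1
  step 1: ((F ∨ (F ∨ F)) ∧ (F ∨ F)) ∨ x1
  step 2: ((F ∨ F) ∧ (F ∨ F)) ∨ x1
  step 3: (F ∨ F) ∨ x1

Answer: NO — after 3 steps the term is (F ∨ F) ∨ x1, not yet normal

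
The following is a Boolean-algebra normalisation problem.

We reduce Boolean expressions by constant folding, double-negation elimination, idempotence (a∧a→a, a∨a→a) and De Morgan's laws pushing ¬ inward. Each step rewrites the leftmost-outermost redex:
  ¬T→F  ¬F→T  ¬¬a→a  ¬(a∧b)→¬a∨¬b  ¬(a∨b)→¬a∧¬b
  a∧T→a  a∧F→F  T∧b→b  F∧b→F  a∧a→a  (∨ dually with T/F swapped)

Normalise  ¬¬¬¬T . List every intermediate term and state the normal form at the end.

Answer: normal form = T  (in 2 steps)

Derivation:
  start: ¬¬¬¬T
  →1  ¬¬T
  →2  T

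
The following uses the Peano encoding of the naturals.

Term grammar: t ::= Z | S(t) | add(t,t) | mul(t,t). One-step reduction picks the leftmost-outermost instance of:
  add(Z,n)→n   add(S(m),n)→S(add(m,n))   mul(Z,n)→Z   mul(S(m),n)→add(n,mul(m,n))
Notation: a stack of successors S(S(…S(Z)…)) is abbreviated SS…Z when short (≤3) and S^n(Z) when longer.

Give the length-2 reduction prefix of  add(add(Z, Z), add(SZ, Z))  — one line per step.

  start: add(add(Z, Z), add(SZ, Z))
  →1  add(Z, add(SZ, Z))
  →2  add(SZ, Z)

Answer: after 2 steps: add(SZ, Z)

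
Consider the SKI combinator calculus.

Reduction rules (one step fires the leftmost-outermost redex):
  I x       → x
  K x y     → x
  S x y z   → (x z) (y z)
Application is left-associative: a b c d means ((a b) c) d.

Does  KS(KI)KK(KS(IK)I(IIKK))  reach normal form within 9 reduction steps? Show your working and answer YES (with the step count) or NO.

Answer: YES — reaches normal form SI(KK) in 6 ≤ 9 steps

Reduction:
  start: KS(KI)KK(KS(IK)I(IIKK))
  →1  SKK(KS(IK)I(IIKK))
  →2  K(KS(IK)I(IIKK))(K(KS(IK)I(IIKK)))
  →3  KS(IK)I(IIKK)
  →4  SI(IIKK)
  →5  SI(IKK)
  →6  SI(KK)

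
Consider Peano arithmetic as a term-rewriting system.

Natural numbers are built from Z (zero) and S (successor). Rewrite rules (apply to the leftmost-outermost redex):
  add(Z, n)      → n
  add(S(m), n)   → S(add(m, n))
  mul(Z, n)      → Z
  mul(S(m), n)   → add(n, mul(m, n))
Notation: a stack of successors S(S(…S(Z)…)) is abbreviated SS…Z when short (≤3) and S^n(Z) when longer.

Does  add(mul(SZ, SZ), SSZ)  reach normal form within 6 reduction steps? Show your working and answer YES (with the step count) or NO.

  start: add(mul(SZ, SZ), SSZ)
  step 1: add(add(SZ, mul(Z, SZ)), SSZ)
  step 2: add(S(add(Z, mul(Z, SZ))), SSZ)
  step 3: S(add(add(Z, mul(Z, SZ)), SSZ))
  step 4: S(add(mul(Z, SZ), SSZ))
  step 5: S(add(Z, SSZ))
  step 6: SSSZ

Answer: YES — reaches normal form SSSZ in 6 ≤ 6 steps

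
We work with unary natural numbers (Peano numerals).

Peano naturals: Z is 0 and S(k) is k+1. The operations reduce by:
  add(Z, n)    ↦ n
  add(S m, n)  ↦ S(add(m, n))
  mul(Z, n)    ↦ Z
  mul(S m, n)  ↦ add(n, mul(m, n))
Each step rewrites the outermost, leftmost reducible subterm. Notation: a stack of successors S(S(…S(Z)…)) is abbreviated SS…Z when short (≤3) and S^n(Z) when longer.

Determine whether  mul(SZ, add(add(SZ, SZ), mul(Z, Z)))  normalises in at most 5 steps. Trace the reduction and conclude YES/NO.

  start: mul(SZ, add(add(SZ, SZ), mul(Z, Z)))
  →1  add(add(add(SZ, SZ), mul(Z, Z)), mul(Z, add(add(SZ, SZ), mul(Z, Z))))
  →2  add(add(S(add(Z, SZ)), mul(Z, Z)), mul(Z, add(add(SZ, SZ), mul(Z, Z))))
  →3  add(S(add(add(Z, SZ), mul(Z, Z))), mul(Z, add(add(SZ, SZ), mul(Z, Z))))
  →4  S(add(add(add(Z, SZ), mul(Z, Z)), mul(Z, add(add(SZ, SZ), mul(Z, Z)))))
  →5  S(add(add(SZ, mul(Z, Z)), mul(Z, add(add(SZ, SZ), mul(Z, Z)))))

Answer: NO — after 5 steps the term is S(add(add(SZ, mul(Z, Z)), mul(Z, add(add(SZ, SZ), mul(Z, Z))))), not yet normal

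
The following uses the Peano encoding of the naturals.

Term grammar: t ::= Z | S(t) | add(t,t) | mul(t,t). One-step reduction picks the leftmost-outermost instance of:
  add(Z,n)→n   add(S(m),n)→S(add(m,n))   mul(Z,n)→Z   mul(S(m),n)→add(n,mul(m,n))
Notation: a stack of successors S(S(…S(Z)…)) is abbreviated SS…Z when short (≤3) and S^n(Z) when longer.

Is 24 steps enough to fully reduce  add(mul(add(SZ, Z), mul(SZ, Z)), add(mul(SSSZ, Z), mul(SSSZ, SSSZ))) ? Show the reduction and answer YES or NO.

  start: add(mul(add(SZ, Z), mul(SZ, Z)), add(mul(SSSZ, Z), mul(SSSZ, SSSZ)))
  step 1: add(mul(S(add(Z, Z)), mul(SZ, Z)), add(mul(SSSZ, Z), mul(SSSZ, SSSZ)))
  step 2: add(add(mul(SZ, Z), mul(add(Z, Z), mul(SZ, Z))), add(mul(SSSZ, Z), mul(SSSZ, SSSZ)))
  step 3: add(add(add(Z, mul(Z, Z)), mul(add(Z, Z), mul(SZ, Z))), add(mul(SSSZ, Z), mul(SSSZ, SSSZ)))
  step 4: add(add(mul(Z, Z), mul(add(Z, Z), mul(SZ, Z))), add(mul(SSSZ, Z), mul(SSSZ, SSSZ)))
  step 5: add(add(Z, mul(add(Z, Z), mul(SZ, Z))), add(mul(SSSZ, Z), mul(SSSZ, SSSZ)))
  step 6: add(mul(add(Z, Z), mul(SZ, Z)), add(mul(SSSZ, Z), mul(SSSZ, SSSZ)))
  step 7: add(mul(Z, mul(SZ, Z)), add(mul(SSSZ, Z), mul(SSSZ, SSSZ)))
  step 8: add(Z, add(mul(SSSZ, Z), mul(SSSZ, SSSZ)))
  step 9: add(mul(SSSZ, Z), mul(SSSZ, SSSZ))
  step 10: add(add(Z, mul(SSZ, Z)), mul(SSSZ, SSSZ))
  step 11: add(mul(SSZ, Z), mul(SSSZ, SSSZ))
  step 12: add(add(Z, mul(SZ, Z)), mul(SSSZ, SSSZ))
  step 13: add(mul(SZ, Z), mul(SSSZ, SSSZ))
  step 14: add(add(Z, mul(Z, Z)), mul(SSSZ, SSSZ))
  step 15: add(mul(Z, Z), mul(SSSZ, SSSZ))
  step 16: add(Z, mul(SSSZ, SSSZ))
  step 17: mul(SSSZ, SSSZ)
  step 18: add(SSSZ, mul(SSZ, SSSZ))
  step 19: S(add(SSZ, mul(SSZ, SSSZ)))
  step 20: S(S(add(SZ, mul(SSZ, SSSZ))))
  step 21: S(S(S(add(Z, mul(SSZ, SSSZ)))))
  step 22: S(S(S(mul(SSZ, SSSZ))))
  step 23: S(S(S(add(SSSZ, mul(SZ, SSSZ)))))
  step 24: S(S(S(S(add(SSZ, mul(SZ, SSSZ))))))

Answer: NO — after 24 steps the term is S(S(S(S(add(SSZ, mul(SZ, SSSZ)))))), not yet normal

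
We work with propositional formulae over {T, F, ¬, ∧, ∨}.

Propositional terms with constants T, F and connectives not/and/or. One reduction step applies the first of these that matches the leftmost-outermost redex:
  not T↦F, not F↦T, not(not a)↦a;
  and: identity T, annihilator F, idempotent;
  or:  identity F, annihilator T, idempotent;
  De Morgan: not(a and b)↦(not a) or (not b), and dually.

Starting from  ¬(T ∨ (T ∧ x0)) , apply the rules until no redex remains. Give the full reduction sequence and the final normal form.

Answer: normal form = F  (in 3 steps)

Derivation:
  start: ¬(T ∨ (T ∧ x0))
  step 1: ¬T ∧ ¬(T ∧ x0)
  step 2: F ∧ ¬(T ∧ x0)
  step 3: F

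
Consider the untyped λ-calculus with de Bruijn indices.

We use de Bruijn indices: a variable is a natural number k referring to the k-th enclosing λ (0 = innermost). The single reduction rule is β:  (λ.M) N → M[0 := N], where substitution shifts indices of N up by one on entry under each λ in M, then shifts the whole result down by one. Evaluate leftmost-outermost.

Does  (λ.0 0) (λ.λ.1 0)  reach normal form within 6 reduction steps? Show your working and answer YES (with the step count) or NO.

Answer: YES — reaches normal form λ.λ.1 0 in 3 ≤ 6 steps

Reduction:
  start: (λ.0 0) (λ.λ.1 0)
  step 1: (λ.λ.1 0) (λ.λ.1 0)
  step 2: λ.(λ.λ.1 0) 0
  step 3: λ.λ.1 0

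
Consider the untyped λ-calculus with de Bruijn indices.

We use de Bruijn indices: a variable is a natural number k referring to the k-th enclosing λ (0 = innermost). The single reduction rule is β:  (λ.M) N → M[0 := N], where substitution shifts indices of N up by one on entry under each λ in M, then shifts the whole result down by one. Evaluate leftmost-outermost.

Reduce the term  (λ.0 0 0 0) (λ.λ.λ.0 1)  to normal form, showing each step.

  start: (λ.0 0 0 0) (λ.λ.λ.0 1)
  →1  (λ.λ.λ.0 1) (λ.λ.λ.0 1) (λ.λ.λ.0 1) (λ.λ.λ.0 1)
  →2  (λ.λ.0 1) (λ.λ.λ.0 1) (λ.λ.λ.0 1)
  →3  (λ.0 (λ.λ.λ.0 1)) (λ.λ.λ.0 1)
  →4  (λ.λ.λ.0 1) (λ.λ.λ.0 1)
  →5  λ.λ.0 1

Answer: normal form = λ.λ.0 1  (in 5 steps)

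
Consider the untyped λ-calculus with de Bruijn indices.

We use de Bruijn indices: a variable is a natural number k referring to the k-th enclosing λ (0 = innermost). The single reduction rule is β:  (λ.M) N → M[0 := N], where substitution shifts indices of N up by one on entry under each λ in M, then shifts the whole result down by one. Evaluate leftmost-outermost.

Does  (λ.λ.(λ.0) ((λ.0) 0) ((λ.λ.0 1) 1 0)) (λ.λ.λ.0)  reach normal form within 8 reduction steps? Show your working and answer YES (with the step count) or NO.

  start: (λ.λ.(λ.0) ((λ.0) 0) ((λ.λ.0 1) 1 0)) (λ.λ.λ.0)
  →1  λ.(λ.0) ((λ.0) 0) ((λ.λ.0 1) (λ.λ.λ.0) 0)
  →2  λ.(λ.0) 0 ((λ.λ.0 1) (λ.λ.λ.0) 0)
  →3  λ.0 ((λ.λ.0 1) (λ.λ.λ.0) 0)
  →4  λ.0 ((λ.0 (λ.λ.λ.0)) 0)
  →5  λ.0 (0 (λ.λ.λ.0))

Answer: YES — reaches normal form λ.0 (0 (λ.λ.λ.0)) in 5 ≤ 8 steps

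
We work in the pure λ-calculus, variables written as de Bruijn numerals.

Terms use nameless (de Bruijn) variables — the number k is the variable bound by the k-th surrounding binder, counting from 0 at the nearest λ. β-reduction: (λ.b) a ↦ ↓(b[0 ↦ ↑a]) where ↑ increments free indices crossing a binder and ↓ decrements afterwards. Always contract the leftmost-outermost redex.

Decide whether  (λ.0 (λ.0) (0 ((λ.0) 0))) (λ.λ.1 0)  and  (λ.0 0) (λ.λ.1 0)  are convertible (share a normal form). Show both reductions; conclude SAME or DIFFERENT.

Term A:
  start: (λ.0 (λ.0) (0 ((λ.0) 0))) (λ.λ.1 0)
  [1] (λ.λ.1 0) (λ.0) ((λ.λ.1 0) ((λ.0) (λ.λ.1 0)))
  [2] (λ.(λ.0) 0) ((λ.λ.1 0) ((λ.0) (λ.λ.1 0)))
  [3] (λ.0) ((λ.λ.1 0) ((λ.0) (λ.λ.1 0)))
  [4] (λ.λ.1 0) ((λ.0) (λ.λ.1 0))
  [5] λ.(λ.0) (λ.λ.1 0) 0
  [6] λ.(λ.λ.1 0) 0
  [7] λ.λ.1 0

Term B:
  start: (λ.0 0) (λ.λ.1 0)
  [1] (λ.λ.1 0) (λ.λ.1 0)
  [2] λ.(λ.λ.1 0) 0
  [3] λ.λ.1 0

Answer: SAME — A ⇓ λ.λ.1 0, B ⇓ λ.λ.1 0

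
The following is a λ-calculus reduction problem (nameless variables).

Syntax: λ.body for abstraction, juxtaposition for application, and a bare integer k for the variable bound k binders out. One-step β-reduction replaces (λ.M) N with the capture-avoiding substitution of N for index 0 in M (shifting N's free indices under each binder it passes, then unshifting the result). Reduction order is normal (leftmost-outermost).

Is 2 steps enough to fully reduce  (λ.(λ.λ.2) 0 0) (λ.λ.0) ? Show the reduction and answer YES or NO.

Answer: NO — after 2 steps the term is (λ.λ.λ.0) (λ.λ.0), not yet normal

Reduction:
  start: (λ.(λ.λ.2) 0 0) (λ.λ.0)
  →1  (λ.λ.λ.λ.0) (λ.λ.0) (λ.λ.0)
  →2  (λ.λ.λ.0) (λ.λ.0)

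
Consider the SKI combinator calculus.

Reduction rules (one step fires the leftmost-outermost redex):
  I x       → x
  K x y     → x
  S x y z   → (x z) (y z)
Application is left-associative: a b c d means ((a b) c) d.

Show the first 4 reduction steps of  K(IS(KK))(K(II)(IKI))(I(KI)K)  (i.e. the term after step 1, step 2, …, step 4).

  start: K(IS(KK))(K(II)(IKI))(I(KI)K)
  [1] IS(KK)(I(KI)K)
  [2] S(KK)(I(KI)K)
  [3] S(KK)(KIK)
  [4] S(KK)I

Answer: after 4 steps: S(KK)I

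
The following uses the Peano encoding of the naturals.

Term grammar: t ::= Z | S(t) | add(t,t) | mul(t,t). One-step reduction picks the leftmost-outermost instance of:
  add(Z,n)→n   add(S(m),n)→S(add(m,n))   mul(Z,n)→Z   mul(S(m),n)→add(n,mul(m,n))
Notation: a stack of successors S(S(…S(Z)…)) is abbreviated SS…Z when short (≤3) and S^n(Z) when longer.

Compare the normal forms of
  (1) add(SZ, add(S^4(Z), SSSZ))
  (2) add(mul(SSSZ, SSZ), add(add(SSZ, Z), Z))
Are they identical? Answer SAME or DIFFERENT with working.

Term A:
  start: add(SZ, add(S^4(Z), SSSZ))
  →1  S(add(Z, add(S^4(Z), SSSZ)))
  →2  S(add(S^4(Z), SSSZ))
  →3  S(S(add(SSSZ, SSSZ)))
  →4  S(S(S(add(SSZ, SSSZ))))
  →5  S(S(S(S(add(SZ, SSSZ)))))
  →6  S(S(S(S(S(add(Z, SSSZ))))))
  →7  S^8(Z)

Term B:
  start: add(mul(SSSZ, SSZ), add(add(SSZ, Z), Z))
  →1  add(add(SSZ, mul(SSZ, SSZ)), add(add(SSZ, Z), Z))
  →2  add(S(add(SZ, mul(SSZ, SSZ))), add(add(SSZ, Z), Z))
  →3  S(add(add(SZ, mul(SSZ, SSZ)), add(add(SSZ, Z), Z)))
  →4  S(add(S(add(Z, mul(SSZ, SSZ))), add(add(SSZ, Z), Z)))
  →5  S(S(add(add(Z, mul(SSZ, SSZ)), add(add(SSZ, Z), Z))))
  →6  S(S(add(mul(SSZ, SSZ), add(add(SSZ, Z), Z))))
  →7  S(S(add(add(SSZ, mul(SZ, SSZ)), add(add(SSZ, Z), Z))))
  →8  S(S(add(S(add(SZ, mul(SZ, SSZ))), add(add(SSZ, Z), Z))))
  →9  S(S(S(add(add(SZ, mul(SZ, SSZ)), add(add(SSZ, Z), Z)))))
  →10  S(S(S(add(S(add(Z, mul(SZ, SSZ))), add(add(SSZ, Z), Z)))))
  →11  S(S(S(S(add(add(Z, mul(SZ, SSZ)), add(add(SSZ, Z), Z))))))
  →12  S(S(S(S(add(mul(SZ, SSZ), add(add(SSZ, Z), Z))))))
  →13  S(S(S(S(add(add(SSZ, mul(Z, SSZ)), add(add(SSZ, Z), Z))))))
  →14  S(S(S(S(add(S(add(SZ, mul(Z, SSZ))), add(add(SSZ, Z), Z))))))
  →15  S(S(S(S(S(add(add(SZ, mul(Z, SSZ)), add(add(SSZ, Z), Z)))))))
  →16  S(S(S(S(S(add(S(add(Z, mul(Z, SSZ))), add(add(SSZ, Z), Z)))))))
  →17  S(S(S(S(S(S(add(add(Z, mul(Z, SSZ)), add(add(SSZ, Z), Z))))))))
  →18  S(S(S(S(S(S(add(mul(Z, SSZ), add(add(SSZ, Z), Z))))))))
  →19  S(S(S(S(S(S(add(Z, add(add(SSZ, Z), Z))))))))
  →20  S(S(S(S(S(S(add(add(SSZ, Z), Z)))))))
  →21  S(S(S(S(S(S(add(S(add(SZ, Z)), Z)))))))
  →22  S(S(S(S(S(S(S(add(add(SZ, Z), Z))))))))
  →23  S(S(S(S(S(S(S(add(S(add(Z, Z)), Z))))))))
  →24  S(S(S(S(S(S(S(S(add(add(Z, Z), Z)))))))))
  →25  S(S(S(S(S(S(S(S(add(Z, Z)))))))))
  →26  S^8(Z)

Answer: SAME — A ⇓ S^8(Z), B ⇓ S^8(Z)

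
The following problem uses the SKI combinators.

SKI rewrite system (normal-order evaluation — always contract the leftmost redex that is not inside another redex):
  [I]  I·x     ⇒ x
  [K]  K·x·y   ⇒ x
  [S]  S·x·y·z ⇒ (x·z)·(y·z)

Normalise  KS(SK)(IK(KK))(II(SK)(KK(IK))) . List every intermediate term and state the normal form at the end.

  start: KS(SK)(IK(KK))(II(SK)(KK(IK)))
  step 1: S(IK(KK))(II(SK)(KK(IK)))
  step 2: S(K(KK))(II(SK)(KK(IK)))
  step 3: S(K(KK))(I(SK)(KK(IK)))
  step 4: S(K(KK))(SK(KK(IK)))
  step 5: S(K(KK))(SKK)

Answer: normal form = S(K(KK))(SKK)  (in 5 steps)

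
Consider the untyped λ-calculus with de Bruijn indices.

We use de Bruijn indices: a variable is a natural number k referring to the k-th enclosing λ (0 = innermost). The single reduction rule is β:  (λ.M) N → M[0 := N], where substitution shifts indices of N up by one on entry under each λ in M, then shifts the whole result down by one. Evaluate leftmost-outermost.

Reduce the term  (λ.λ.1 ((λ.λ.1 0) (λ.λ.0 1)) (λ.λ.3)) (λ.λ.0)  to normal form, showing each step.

  start: (λ.λ.1 ((λ.λ.1 0) (λ.λ.0 1)) (λ.λ.3)) (λ.λ.0)
  step 1: λ.(λ.λ.0) ((λ.λ.1 0) (λ.λ.0 1)) (λ.λ.λ.λ.0)
  step 2: λ.(λ.0) (λ.λ.λ.λ.0)
  step 3: λ.λ.λ.λ.λ.0

Answer: normal form = λ.λ.λ.λ.λ.0  (in 3 steps)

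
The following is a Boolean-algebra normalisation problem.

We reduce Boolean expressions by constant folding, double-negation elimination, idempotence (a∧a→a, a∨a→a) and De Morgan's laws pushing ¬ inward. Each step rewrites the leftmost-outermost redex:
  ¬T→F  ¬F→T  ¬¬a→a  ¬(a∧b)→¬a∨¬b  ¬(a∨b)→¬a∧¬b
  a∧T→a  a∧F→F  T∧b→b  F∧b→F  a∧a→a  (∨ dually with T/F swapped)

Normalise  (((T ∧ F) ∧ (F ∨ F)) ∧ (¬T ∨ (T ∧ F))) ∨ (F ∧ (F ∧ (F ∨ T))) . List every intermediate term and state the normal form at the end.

  start: (((T ∧ F) ∧ (F ∨ F)) ∧ (¬T ∨ (T ∧ F))) ∨ (F ∧ (F ∧ (F ∨ T)))
  [1] ((F ∧ (F ∨ F)) ∧ (¬T ∨ (T ∧ F))) ∨ (F ∧ (F ∧ (F ∨ T)))
  [2] (F ∧ (¬T ∨ (T ∧ F))) ∨ (F ∧ (F ∧ (F ∨ T)))
  [3] F ∨ (F ∧ (F ∧ (F ∨ T)))
  [4] F ∧ (F ∧ (F ∨ T))
  [5] F

Answer: normal form = F  (in 5 steps)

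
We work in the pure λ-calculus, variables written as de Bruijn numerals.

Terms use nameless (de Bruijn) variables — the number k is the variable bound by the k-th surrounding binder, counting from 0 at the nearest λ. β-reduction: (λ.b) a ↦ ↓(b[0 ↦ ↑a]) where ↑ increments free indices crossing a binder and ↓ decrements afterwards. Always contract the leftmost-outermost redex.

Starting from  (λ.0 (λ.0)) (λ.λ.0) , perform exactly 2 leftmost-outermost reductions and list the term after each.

  start: (λ.0 (λ.0)) (λ.λ.0)
  [1] (λ.λ.0) (λ.0)
  [2] λ.0

Answer: after 2 steps: λ.0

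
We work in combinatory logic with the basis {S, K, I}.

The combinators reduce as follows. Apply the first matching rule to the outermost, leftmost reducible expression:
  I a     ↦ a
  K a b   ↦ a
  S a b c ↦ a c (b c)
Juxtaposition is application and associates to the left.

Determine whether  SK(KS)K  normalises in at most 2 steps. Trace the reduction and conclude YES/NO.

Answer: YES — reaches normal form K in 2 ≤ 2 steps

Working:
  start: SK(KS)K
  step 1: KK(KSK)
  step 2: K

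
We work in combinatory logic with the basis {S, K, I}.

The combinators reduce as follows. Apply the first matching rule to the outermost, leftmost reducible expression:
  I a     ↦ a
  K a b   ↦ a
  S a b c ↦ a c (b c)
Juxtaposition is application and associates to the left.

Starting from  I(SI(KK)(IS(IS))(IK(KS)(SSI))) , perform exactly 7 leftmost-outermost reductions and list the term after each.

Answer: after 7 steps: S(K(KS)(SSI))(KK(IS(IS))(IK(KS)(SSI)))

Working:
  start: I(SI(KK)(IS(IS))(IK(KS)(SSI)))
  step 1: SI(KK)(IS(IS))(IK(KS)(SSI))
  step 2: I(IS(IS))(KK(IS(IS)))(IK(KS)(SSI))
  step 3: IS(IS)(KK(IS(IS)))(IK(KS)(SSI))
  step 4: S(IS)(KK(IS(IS)))(IK(KS)(SSI))
  step 5: IS(IK(KS)(SSI))(KK(IS(IS))(IK(KS)(SSI)))
  step 6: S(IK(KS)(SSI))(KK(IS(IS))(IK(KS)(SSI)))
  step 7: S(K(KS)(SSI))(KK(IS(IS))(IK(KS)(SSI)))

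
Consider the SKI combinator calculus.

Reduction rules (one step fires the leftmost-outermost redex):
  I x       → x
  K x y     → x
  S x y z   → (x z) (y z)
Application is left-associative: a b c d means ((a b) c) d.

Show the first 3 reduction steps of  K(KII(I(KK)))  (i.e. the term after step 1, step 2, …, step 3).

  start: K(KII(I(KK)))
  step 1: K(I(I(KK)))
  step 2: K(I(KK))
  step 3: K(KK)

Answer: after 3 steps: K(KK)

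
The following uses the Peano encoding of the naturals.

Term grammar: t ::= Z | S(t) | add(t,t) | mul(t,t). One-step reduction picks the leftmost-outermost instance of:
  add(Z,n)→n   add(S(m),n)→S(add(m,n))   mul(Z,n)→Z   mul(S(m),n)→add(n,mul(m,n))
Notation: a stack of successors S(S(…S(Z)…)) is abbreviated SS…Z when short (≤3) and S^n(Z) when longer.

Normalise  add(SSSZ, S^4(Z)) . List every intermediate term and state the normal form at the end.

  start: add(SSSZ, S^4(Z))
  [1] S(add(SSZ, S^4(Z)))
  [2] S(S(add(SZ, S^4(Z))))
  [3] S(S(S(add(Z, S^4(Z)))))
  [4] S^7(Z)

Answer: normal form = S^7(Z)  (in 4 steps)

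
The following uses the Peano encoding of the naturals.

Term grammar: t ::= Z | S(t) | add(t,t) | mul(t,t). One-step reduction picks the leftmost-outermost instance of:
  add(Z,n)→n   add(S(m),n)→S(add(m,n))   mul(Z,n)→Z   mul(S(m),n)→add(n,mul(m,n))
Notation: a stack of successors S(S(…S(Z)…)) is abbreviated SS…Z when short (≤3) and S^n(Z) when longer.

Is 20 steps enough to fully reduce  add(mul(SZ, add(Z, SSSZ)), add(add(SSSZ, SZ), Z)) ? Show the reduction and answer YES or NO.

Answer: YES — reaches normal form S^7(Z) in 20 ≤ 20 steps

Working:
  start: add(mul(SZ, add(Z, SSSZ)), add(add(SSSZ, SZ), Z))
  →1  add(add(add(Z, SSSZ), mul(Z, add(Z, SSSZ))), add(add(SSSZ, SZ), Z))
  →2  add(add(SSSZ, mul(Z, add(Z, SSSZ))), add(add(SSSZ, SZ), Z))
  →3  add(S(add(SSZ, mul(Z, add(Z, SSSZ)))), add(add(SSSZ, SZ), Z))
  →4  S(add(add(SSZ, mul(Z, add(Z, SSSZ))), add(add(SSSZ, SZ), Z)))
  →5  S(add(S(add(SZ, mul(Z, add(Z, SSSZ)))), add(add(SSSZ, SZ), Z)))
  →6  S(S(add(add(SZ, mul(Z, add(Z, SSSZ))), add(add(SSSZ, SZ), Z))))
  →7  S(S(add(S(add(Z, mul(Z, add(Z, SSSZ)))), add(add(SSSZ, SZ), Z))))
  →8  S(S(S(add(add(Z, mul(Z, add(Z, SSSZ))), add(add(SSSZ, SZ), Z)))))
  →9  S(S(S(add(mul(Z, add(Z, SSSZ)), add(add(SSSZ, SZ), Z)))))
  →10  S(S(S(add(Z, add(add(SSSZ, SZ), Z)))))
  →11  S(S(S(add(add(SSSZ, SZ), Z))))
  →12  S(S(S(add(S(add(SSZ, SZ)), Z))))
  →13  S(S(S(S(add(add(SSZ, SZ), Z)))))
  →14  S(S(S(S(add(S(add(SZ, SZ)), Z)))))
  →15  S(S(S(S(S(add(add(SZ, SZ), Z))))))
  →16  S(S(S(S(S(add(S(add(Z, SZ)), Z))))))
  →17  S(S(S(S(S(S(add(add(Z, SZ), Z)))))))
  →18  S(S(S(S(S(S(add(SZ, Z)))))))
  →19  S(S(S(S(S(S(S(add(Z, Z))))))))
  →20  S^7(Z)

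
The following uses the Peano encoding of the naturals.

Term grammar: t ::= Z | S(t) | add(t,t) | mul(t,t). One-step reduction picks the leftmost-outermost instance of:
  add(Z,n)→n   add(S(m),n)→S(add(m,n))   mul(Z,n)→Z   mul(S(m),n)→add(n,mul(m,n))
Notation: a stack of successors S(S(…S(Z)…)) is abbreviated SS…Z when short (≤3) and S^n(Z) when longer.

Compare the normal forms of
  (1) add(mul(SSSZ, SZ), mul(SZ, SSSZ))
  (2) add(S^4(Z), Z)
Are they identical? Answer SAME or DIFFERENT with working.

Term A:
  start: add(mul(SSSZ, SZ), mul(SZ, SSSZ))
  →1  add(add(SZ, mul(SSZ, SZ)), mul(SZ, SSSZ))
  →2  add(S(add(Z, mul(SSZ, SZ))), mul(SZ, SSSZ))
  →3  S(add(add(Z, mul(SSZ, SZ)), mul(SZ, SSSZ)))
  →4  S(add(mul(SSZ, SZ), mul(SZ, SSSZ)))
  →5  S(add(add(SZ, mul(SZ, SZ)), mul(SZ, SSSZ)))
  →6  S(add(S(add(Z, mul(SZ, SZ))), mul(SZ, SSSZ)))
  →7  S(S(add(add(Z, mul(SZ, SZ)), mul(SZ, SSSZ))))
  →8  S(S(add(mul(SZ, SZ), mul(SZ, SSSZ))))
  →9  S(S(add(add(SZ, mul(Z, SZ)), mul(SZ, SSSZ))))
  →10  S(S(add(S(add(Z, mul(Z, SZ))), mul(SZ, SSSZ))))
  →11  S(S(S(add(add(Z, mul(Z, SZ)), mul(SZ, SSSZ)))))
  →12  S(S(S(add(mul(Z, SZ), mul(SZ, SSSZ)))))
  →13  S(S(S(add(Z, mul(SZ, SSSZ)))))
  →14  S(S(S(mul(SZ, SSSZ))))
  →15  S(S(S(add(SSSZ, mul(Z, SSSZ)))))
  →16  S(S(S(S(add(SSZ, mul(Z, SSSZ))))))
  →17  S(S(S(S(S(add(SZ, mul(Z, SSSZ)))))))
  →18  S(S(S(S(S(S(add(Z, mul(Z, SSSZ))))))))
  →19  S(S(S(S(S(S(mul(Z, SSSZ)))))))
  →20  S^6(Z)

Term B:
  start: add(S^4(Z), Z)
  →1  S(add(SSSZ, Z))
  →2  S(S(add(SSZ, Z)))
  →3  S(S(S(add(SZ, Z))))
  →4  S(S(S(S(add(Z, Z)))))
  →5  S^4(Z)

Answer: DIFFERENT — A ⇓ S^6(Z), B ⇓ S^4(Z)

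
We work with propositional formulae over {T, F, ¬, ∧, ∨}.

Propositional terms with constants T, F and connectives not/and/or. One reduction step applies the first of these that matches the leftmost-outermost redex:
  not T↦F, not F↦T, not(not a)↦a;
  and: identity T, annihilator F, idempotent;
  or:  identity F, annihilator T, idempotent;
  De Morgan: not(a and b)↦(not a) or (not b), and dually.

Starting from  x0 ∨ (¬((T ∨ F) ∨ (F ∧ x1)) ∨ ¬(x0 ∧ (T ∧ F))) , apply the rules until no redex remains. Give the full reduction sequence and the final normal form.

Answer: normal form = T  (in 13 steps)

Derivation:
  start: x0 ∨ (¬((T ∨ F) ∨ (F ∧ x1)) ∨ ¬(x0 ∧ (T ∧ F)))
  [1] x0 ∨ ((¬(T ∨ F) ∧ ¬(F ∧ x1)) ∨ ¬(x0 ∧ (T ∧ F)))
  [2] x0 ∨ (((¬T ∧ ¬F) ∧ ¬(F ∧ x1)) ∨ ¬(x0 ∧ (T ∧ F)))
  [3] x0 ∨ (((F ∧ ¬F) ∧ ¬(F ∧ x1)) ∨ ¬(x0 ∧ (T ∧ F)))
  [4] x0 ∨ ((F ∧ ¬(F ∧ x1)) ∨ ¬(x0 ∧ (T ∧ F)))
  [5] x0 ∨ (F ∨ ¬(x0 ∧ (T ∧ F)))
  [6] x0 ∨ ¬(x0 ∧ (T ∧ F))
  [7] x0 ∨ (¬x0 ∨ ¬(T ∧ F))
  [8] x0 ∨ (¬x0 ∨ (¬T ∨ ¬F))
  [9] x0 ∨ (¬x0 ∨ (F ∨ ¬F))
  [10] x0 ∨ (¬x0 ∨ ¬F)
  [11] x0 ∨ (¬x0 ∨ T)
  [12] x0 ∨ T
  [13] T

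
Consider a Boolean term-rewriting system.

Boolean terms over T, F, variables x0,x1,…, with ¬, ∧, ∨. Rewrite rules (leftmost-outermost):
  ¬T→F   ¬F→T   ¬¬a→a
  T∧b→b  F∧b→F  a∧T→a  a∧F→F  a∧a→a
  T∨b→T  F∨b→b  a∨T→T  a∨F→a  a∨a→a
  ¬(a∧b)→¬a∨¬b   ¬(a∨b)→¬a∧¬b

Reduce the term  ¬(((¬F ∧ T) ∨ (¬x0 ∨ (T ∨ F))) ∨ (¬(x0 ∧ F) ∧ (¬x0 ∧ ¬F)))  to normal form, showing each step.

  start: ¬(((¬F ∧ T) ∨ (¬x0 ∨ (T ∨ F))) ∨ (¬(x0 ∧ F) ∧ (¬x0 ∧ ¬F)))
  →1  ¬((¬F ∧ T) ∨ (¬x0 ∨ (T ∨ F))) ∧ ¬(¬(x0 ∧ F) ∧ (¬x0 ∧ ¬F))
  →2  (¬(¬F ∧ T) ∧ ¬(¬x0 ∨ (T ∨ F))) ∧ ¬(¬(x0 ∧ F) ∧ (¬x0 ∧ ¬F))
  →3  ((¬¬F ∨ ¬T) ∧ ¬(¬x0 ∨ (T ∨ F))) ∧ ¬(¬(x0 ∧ F) ∧ (¬x0 ∧ ¬F))
  →4  ((F ∨ ¬T) ∧ ¬(¬x0 ∨ (T ∨ F))) ∧ ¬(¬(x0 ∧ F) ∧ (¬x0 ∧ ¬F))
  →5  (¬T ∧ ¬(¬x0 ∨ (T ∨ F))) ∧ ¬(¬(x0 ∧ F) ∧ (¬x0 ∧ ¬F))
  →6  (F ∧ ¬(¬x0 ∨ (T ∨ F))) ∧ ¬(¬(x0 ∧ F) ∧ (¬x0 ∧ ¬F))
  →7  F ∧ ¬(¬(x0 ∧ F) ∧ (¬x0 ∧ ¬F))
  →8  F

Answer: normal form = F  (in 8 steps)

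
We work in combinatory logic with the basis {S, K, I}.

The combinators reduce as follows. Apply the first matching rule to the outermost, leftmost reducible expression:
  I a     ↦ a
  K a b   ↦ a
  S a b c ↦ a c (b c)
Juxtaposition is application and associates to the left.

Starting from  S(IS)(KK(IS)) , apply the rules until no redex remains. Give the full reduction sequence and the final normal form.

  start: S(IS)(KK(IS))
  →1  SS(KK(IS))
  →2  SSK

Answer: normal form = SSK  (in 2 steps)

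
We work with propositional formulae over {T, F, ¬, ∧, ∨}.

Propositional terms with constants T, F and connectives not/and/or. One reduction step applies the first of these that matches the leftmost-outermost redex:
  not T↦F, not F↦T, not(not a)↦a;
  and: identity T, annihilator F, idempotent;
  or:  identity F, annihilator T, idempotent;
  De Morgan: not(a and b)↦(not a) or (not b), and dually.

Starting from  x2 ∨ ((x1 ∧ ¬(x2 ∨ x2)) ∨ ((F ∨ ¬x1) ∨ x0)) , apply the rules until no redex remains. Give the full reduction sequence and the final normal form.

  start: x2 ∨ ((x1 ∧ ¬(x2 ∨ x2)) ∨ ((F ∨ ¬x1) ∨ x0))
  [1] x2 ∨ ((x1 ∧ (¬x2 ∧ ¬x2)) ∨ ((F ∨ ¬x1) ∨ x0))
  [2] x2 ∨ ((x1 ∧ ¬x2) ∨ ((F ∨ ¬x1) ∨ x0))
  [3] x2 ∨ ((x1 ∧ ¬x2) ∨ (¬x1 ∨ x0))

Answer: normal form = x2 ∨ ((x1 ∧ ¬x2) ∨ (¬x1 ∨ x0))  (in 3 steps)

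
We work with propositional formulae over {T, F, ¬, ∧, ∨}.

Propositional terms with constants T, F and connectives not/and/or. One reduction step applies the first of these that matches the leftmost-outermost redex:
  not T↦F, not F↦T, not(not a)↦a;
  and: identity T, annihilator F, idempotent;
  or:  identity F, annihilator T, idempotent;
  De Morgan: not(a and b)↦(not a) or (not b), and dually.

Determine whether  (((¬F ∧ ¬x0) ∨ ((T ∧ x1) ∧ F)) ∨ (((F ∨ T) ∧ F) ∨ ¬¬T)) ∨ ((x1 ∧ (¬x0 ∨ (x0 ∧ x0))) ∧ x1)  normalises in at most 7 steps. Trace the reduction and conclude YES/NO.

  start: (((¬F ∧ ¬x0) ∨ ((T ∧ x1) ∧ F)) ∨ (((F ∨ T) ∧ F) ∨ ¬¬T)) ∨ ((x1 ∧ (¬x0 ∨ (x0 ∧ x0))) ∧ x1)
  [1] (((T ∧ ¬x0) ∨ ((T ∧ x1) ∧ F)) ∨ (((F ∨ T) ∧ F) ∨ ¬¬T)) ∨ ((x1 ∧ (¬x0 ∨ (x0 ∧ x0))) ∧ x1)
  [2] ((¬x0 ∨ ((T ∧ x1) ∧ F)) ∨ (((F ∨ T) ∧ F) ∨ ¬¬T)) ∨ ((x1 ∧ (¬x0 ∨ (x0 ∧ x0))) ∧ x1)
  [3] ((¬x0 ∨ F) ∨ (((F ∨ T) ∧ F) ∨ ¬¬T)) ∨ ((x1 ∧ (¬x0 ∨ (x0 ∧ x0))) ∧ x1)
  [4] (¬x0 ∨ (((F ∨ T) ∧ F) ∨ ¬¬T)) ∨ ((x1 ∧ (¬x0 ∨ (x0 ∧ x0))) ∧ x1)
  [5] (¬x0 ∨ (F ∨ ¬¬T)) ∨ ((x1 ∧ (¬x0 ∨ (x0 ∧ x0))) ∧ x1)
  [6] (¬x0 ∨ ¬¬T) ∨ ((x1 ∧ (¬x0 ∨ (x0 ∧ x0))) ∧ x1)
  [7] (¬x0 ∨ T) ∨ ((x1 ∧ (¬x0 ∨ (x0 ∧ x0))) ∧ x1)

Answer: NO — after 7 steps the term is (¬x0 ∨ T) ∨ ((x1 ∧ (¬x0 ∨ (x0 ∧ x0))) ∧ x1), not yet normal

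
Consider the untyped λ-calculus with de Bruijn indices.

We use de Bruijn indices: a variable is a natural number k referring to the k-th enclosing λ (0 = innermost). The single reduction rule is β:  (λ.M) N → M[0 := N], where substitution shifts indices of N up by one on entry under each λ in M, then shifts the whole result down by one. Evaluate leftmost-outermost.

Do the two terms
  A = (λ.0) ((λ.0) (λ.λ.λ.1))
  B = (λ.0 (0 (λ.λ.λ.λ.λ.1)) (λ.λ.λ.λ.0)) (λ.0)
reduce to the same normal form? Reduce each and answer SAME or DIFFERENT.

Term A:
  start: (λ.0) ((λ.0) (λ.λ.λ.1))
  →1  (λ.0) (λ.λ.λ.1)
  →2  λ.λ.λ.1

Term B:
  start: (λ.0 (0 (λ.λ.λ.λ.λ.1)) (λ.λ.λ.λ.0)) (λ.0)
  →1  (λ.0) ((λ.0) (λ.λ.λ.λ.λ.1)) (λ.λ.λ.λ.0)
  →2  (λ.0) (λ.λ.λ.λ.λ.1) (λ.λ.λ.λ.0)
  →3  (λ.λ.λ.λ.λ.1) (λ.λ.λ.λ.0)
  →4  λ.λ.λ.λ.1

Answer: DIFFERENT — A ⇓ λ.λ.λ.1, B ⇓ λ.λ.λ.λ.1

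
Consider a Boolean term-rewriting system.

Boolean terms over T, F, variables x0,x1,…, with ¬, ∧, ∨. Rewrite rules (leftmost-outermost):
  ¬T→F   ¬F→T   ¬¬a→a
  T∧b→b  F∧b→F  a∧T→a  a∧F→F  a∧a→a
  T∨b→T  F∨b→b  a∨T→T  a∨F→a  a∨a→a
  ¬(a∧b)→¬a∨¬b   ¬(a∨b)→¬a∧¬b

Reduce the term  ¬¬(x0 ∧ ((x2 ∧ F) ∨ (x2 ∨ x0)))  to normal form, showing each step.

  start: ¬¬(x0 ∧ ((x2 ∧ F) ∨ (x2 ∨ x0)))
  →1  x0 ∧ ((x2 ∧ F) ∨ (x2 ∨ x0))
  →2  x0 ∧ (F ∨ (x2 ∨ x0))
  →3  x0 ∧ (x2 ∨ x0)

Answer: normal form = x0 ∧ (x2 ∨ x0)  (in 3 steps)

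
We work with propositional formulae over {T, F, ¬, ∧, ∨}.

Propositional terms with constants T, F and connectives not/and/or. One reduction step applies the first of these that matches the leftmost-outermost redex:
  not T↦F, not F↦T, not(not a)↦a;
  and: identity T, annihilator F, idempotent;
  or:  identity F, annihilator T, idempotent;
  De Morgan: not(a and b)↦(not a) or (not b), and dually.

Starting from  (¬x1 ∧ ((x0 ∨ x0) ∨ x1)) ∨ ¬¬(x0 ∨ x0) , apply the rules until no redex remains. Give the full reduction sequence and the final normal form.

  start: (¬x1 ∧ ((x0 ∨ x0) ∨ x1)) ∨ ¬¬(x0 ∨ x0)
  step 1: (¬x1 ∧ (x0 ∨ x1)) ∨ ¬¬(x0 ∨ x0)
  step 2: (¬x1 ∧ (x0 ∨ x1)) ∨ (x0 ∨ x0)
  step 3: (¬x1 ∧ (x0 ∨ x1)) ∨ x0

Answer: normal form = (¬x1 ∧ (x0 ∨ x1)) ∨ x0  (in 3 steps)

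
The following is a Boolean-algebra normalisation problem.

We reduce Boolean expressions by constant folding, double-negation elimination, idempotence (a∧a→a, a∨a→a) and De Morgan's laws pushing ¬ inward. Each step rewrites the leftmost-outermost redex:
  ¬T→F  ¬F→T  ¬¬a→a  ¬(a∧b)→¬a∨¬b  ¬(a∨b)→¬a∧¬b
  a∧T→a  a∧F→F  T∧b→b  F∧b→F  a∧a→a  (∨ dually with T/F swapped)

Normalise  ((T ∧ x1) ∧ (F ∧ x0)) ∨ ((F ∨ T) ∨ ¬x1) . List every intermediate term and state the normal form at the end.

Answer: normal form = T  (in 6 steps)

Derivation:
  start: ((T ∧ x1) ∧ (F ∧ x0)) ∨ ((F ∨ T) ∨ ¬x1)
  step 1: (x1 ∧ (F ∧ x0)) ∨ ((F ∨ T) ∨ ¬x1)
  step 2: (x1 ∧ F) ∨ ((F ∨ T) ∨ ¬x1)
  step 3: F ∨ ((F ∨ T) ∨ ¬x1)
  step 4: (F ∨ T) ∨ ¬x1
  step 5: T ∨ ¬x1
  step 6: T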